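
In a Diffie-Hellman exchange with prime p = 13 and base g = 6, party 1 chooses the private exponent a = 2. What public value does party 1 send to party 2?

Public value = 6^2 (mod 13).
6^1 ≡ 6 (mod 13)
6^2 = (6^1)^2 ≡ 6^2 = 36 ≡ 10 (mod 13)

10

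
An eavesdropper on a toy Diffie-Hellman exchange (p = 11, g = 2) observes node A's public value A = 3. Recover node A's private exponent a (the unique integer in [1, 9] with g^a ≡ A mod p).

8

Try successive powers of 2 modulo 11:
2^1 ≡ 2
2^2 ≡ 4
2^3 ≡ 8
2^4 ≡ 5
2^5 ≡ 10
2^6 ≡ 9
2^7 ≡ 7
2^8 ≡ 3
Found: a = 8.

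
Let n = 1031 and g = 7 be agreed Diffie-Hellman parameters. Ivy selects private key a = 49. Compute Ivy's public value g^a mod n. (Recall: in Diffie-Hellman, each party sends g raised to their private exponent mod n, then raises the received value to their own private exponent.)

983

Public value = 7^49 mod 1031.
7^1 ≡ 7 (mod 1031)
7^2 = (7^1)^2 ≡ 7^2 = 49 ≡ 49 (mod 1031)
7^4 = (7^2)^2 ≡ 49^2 = 2401 ≡ 339 (mod 1031)
7^8 = (7^4)^2 ≡ 339^2 = 114921 ≡ 480 (mod 1031)
7^16 = (7^8)^2 ≡ 480^2 = 230400 ≡ 487 (mod 1031)
7^32 = (7^16)^2 ≡ 487^2 = 237169 ≡ 39 (mod 1031)
7^49 = 7^32 · 7^16 · 7^1 ≡ 39 · 487 · 7 ≡ 983 (mod 1031).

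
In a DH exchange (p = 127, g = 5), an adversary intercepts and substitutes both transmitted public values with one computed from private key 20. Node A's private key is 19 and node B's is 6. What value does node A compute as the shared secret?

Node A receives an adversary's public value M = 5^20 mod 127 instead of the honest one.
5^1 ≡ 5 (mod 127)
5^2 = (5^1)^2 ≡ 5^2 = 25 ≡ 25 (mod 127)
5^4 = (5^2)^2 ≡ 25^2 = 625 ≡ 117 (mod 127)
5^8 = (5^4)^2 ≡ 117^2 = 13689 ≡ 100 (mod 127)
5^16 = (5^8)^2 ≡ 100^2 = 10000 ≡ 94 (mod 127)
5^20 = 5^16 · 5^4 ≡ 94 · 117 ≡ 76 (mod 127).
So M = 76. Node A computes K = M^19 mod 127.
76^1 ≡ 76 (mod 127)
76^2 = (76^1)^2 ≡ 76^2 = 5776 ≡ 61 (mod 127)
76^4 = (76^2)^2 ≡ 61^2 = 3721 ≡ 38 (mod 127)
76^8 = (76^4)^2 ≡ 38^2 = 1444 ≡ 47 (mod 127)
76^16 = (76^8)^2 ≡ 47^2 = 2209 ≡ 50 (mod 127)
76^19 = 76^16 · 76^2 · 76^1 ≡ 50 · 61 · 76 ≡ 25 (mod 127).

25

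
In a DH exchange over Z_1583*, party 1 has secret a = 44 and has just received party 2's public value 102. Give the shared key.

Shared key K = 102^44 mod 1583.
102^1 ≡ 102 (mod 1583)
102^2 = (102^1)^2 ≡ 102^2 = 10404 ≡ 906 (mod 1583)
102^4 = (102^2)^2 ≡ 906^2 = 820836 ≡ 842 (mod 1583)
102^8 = (102^4)^2 ≡ 842^2 = 708964 ≡ 1363 (mod 1583)
102^16 = (102^8)^2 ≡ 1363^2 = 1857769 ≡ 910 (mod 1583)
102^32 = (102^16)^2 ≡ 910^2 = 828100 ≡ 191 (mod 1583)
102^44 = 102^32 · 102^8 · 102^4 ≡ 191 · 1363 · 842 ≡ 793 (mod 1583).

793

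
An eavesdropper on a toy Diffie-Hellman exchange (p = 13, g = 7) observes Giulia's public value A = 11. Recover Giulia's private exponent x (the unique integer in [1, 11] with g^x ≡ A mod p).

5

Try successive powers of 7 modulo 13:
7^1 ≡ 7
7^2 ≡ 10
7^3 ≡ 5
7^4 ≡ 9
7^5 ≡ 11
Found: x = 5.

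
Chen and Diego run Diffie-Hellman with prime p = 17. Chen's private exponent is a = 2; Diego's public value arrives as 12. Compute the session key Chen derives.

Shared key K = 12^2 mod 17.
12^1 ≡ 12 (mod 17)
12^2 = (12^1)^2 ≡ 12^2 = 144 ≡ 8 (mod 17)

8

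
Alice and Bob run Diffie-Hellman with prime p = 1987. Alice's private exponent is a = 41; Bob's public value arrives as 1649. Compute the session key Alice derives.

1777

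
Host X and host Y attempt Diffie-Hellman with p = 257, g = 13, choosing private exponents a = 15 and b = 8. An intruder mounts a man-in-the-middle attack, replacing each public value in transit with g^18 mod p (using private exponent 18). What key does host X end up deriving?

Host X receives an intruder's public value M = 13^18 mod 257 instead of the honest one.
13^1 ≡ 13 (mod 257)
13^2 = (13^1)^2 ≡ 13^2 = 169 ≡ 169 (mod 257)
13^4 = (13^2)^2 ≡ 169^2 = 28561 ≡ 34 (mod 257)
13^8 = (13^4)^2 ≡ 34^2 = 1156 ≡ 128 (mod 257)
13^16 = (13^8)^2 ≡ 128^2 = 16384 ≡ 193 (mod 257)
13^18 = 13^16 · 13^2 ≡ 193 · 169 ≡ 235 (mod 257).
So M = 235. Host X computes K = M^15 mod 257.
235^1 ≡ 235 (mod 257)
235^2 = (235^1)^2 ≡ 235^2 = 55225 ≡ 227 (mod 257)
235^4 = (235^2)^2 ≡ 227^2 = 51529 ≡ 129 (mod 257)
235^8 = (235^4)^2 ≡ 129^2 = 16641 ≡ 193 (mod 257)
235^15 = 235^8 · 235^4 · 235^2 · 235^1 ≡ 193 · 129 · 227 · 235 ≡ 211 (mod 257).

211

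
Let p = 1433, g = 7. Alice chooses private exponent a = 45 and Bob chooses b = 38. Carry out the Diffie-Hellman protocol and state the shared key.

712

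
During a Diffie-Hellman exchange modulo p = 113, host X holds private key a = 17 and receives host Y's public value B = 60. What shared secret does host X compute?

Shared key K = 60^17 mod 113.
60^1 ≡ 60 (mod 113)
60^2 = (60^1)^2 ≡ 60^2 = 3600 ≡ 97 (mod 113)
60^4 = (60^2)^2 ≡ 97^2 = 9409 ≡ 30 (mod 113)
60^8 = (60^4)^2 ≡ 30^2 = 900 ≡ 109 (mod 113)
60^16 = (60^8)^2 ≡ 109^2 = 11881 ≡ 16 (mod 113)
60^17 = 60^16 · 60^1 ≡ 16 · 60 ≡ 56 (mod 113).

56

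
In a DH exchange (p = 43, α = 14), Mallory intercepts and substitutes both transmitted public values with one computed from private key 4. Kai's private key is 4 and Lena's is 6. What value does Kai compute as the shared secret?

15

Kai receives Mallory's public value M = 14^4 mod 43 instead of the honest one.
14^1 ≡ 14 (mod 43)
14^2 = (14^1)^2 ≡ 14^2 = 196 ≡ 24 (mod 43)
14^4 = (14^2)^2 ≡ 24^2 = 576 ≡ 17 (mod 43)
So M = 17. Kai computes K = M^4 mod 43.
17^1 ≡ 17 (mod 43)
17^2 = (17^1)^2 ≡ 17^2 = 289 ≡ 31 (mod 43)
17^4 = (17^2)^2 ≡ 31^2 = 961 ≡ 15 (mod 43)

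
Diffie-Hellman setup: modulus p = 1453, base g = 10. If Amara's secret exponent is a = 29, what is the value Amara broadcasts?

741

Public value = 10^29 (mod 1453).
10^1 ≡ 10 (mod 1453)
10^2 = (10^1)^2 ≡ 10^2 = 100 ≡ 100 (mod 1453)
10^4 = (10^2)^2 ≡ 100^2 = 10000 ≡ 1282 (mod 1453)
10^8 = (10^4)^2 ≡ 1282^2 = 1643524 ≡ 181 (mod 1453)
10^16 = (10^8)^2 ≡ 181^2 = 32761 ≡ 795 (mod 1453)
10^29 = 10^16 · 10^8 · 10^4 · 10^1 ≡ 795 · 181 · 1282 · 10 ≡ 741 (mod 1453).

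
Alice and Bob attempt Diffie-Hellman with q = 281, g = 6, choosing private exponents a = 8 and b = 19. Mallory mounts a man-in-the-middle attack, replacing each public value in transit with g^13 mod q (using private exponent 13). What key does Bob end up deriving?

Bob receives Mallory's public value M = 6^13 mod 281 instead of the honest one.
6^1 ≡ 6 (mod 281)
6^2 = (6^1)^2 ≡ 6^2 = 36 ≡ 36 (mod 281)
6^4 = (6^2)^2 ≡ 36^2 = 1296 ≡ 172 (mod 281)
6^8 = (6^4)^2 ≡ 172^2 = 29584 ≡ 79 (mod 281)
6^13 = 6^8 · 6^4 · 6^1 ≡ 79 · 172 · 6 ≡ 38 (mod 281).
So M = 38. Bob computes K = M^19 mod 281.
38^1 ≡ 38 (mod 281)
38^2 = (38^1)^2 ≡ 38^2 = 1444 ≡ 39 (mod 281)
38^4 = (38^2)^2 ≡ 39^2 = 1521 ≡ 116 (mod 281)
38^8 = (38^4)^2 ≡ 116^2 = 13456 ≡ 249 (mod 281)
38^16 = (38^8)^2 ≡ 249^2 = 62001 ≡ 181 (mod 281)
38^19 = 38^16 · 38^2 · 38^1 ≡ 181 · 39 · 38 ≡ 168 (mod 281).

168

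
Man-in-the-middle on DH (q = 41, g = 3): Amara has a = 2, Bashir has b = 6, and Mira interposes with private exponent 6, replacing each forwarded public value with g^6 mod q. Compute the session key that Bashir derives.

40

Bashir receives Mira's public value M = 3^6 mod 41 instead of the honest one.
3^1 ≡ 3 (mod 41)
3^2 = (3^1)^2 ≡ 3^2 = 9 ≡ 9 (mod 41)
3^4 = (3^2)^2 ≡ 9^2 = 81 ≡ 40 (mod 41)
3^6 = 3^4 · 3^2 ≡ 40 · 9 ≡ 32 (mod 41).
So M = 32. Bashir computes K = M^6 mod 41.
32^1 ≡ 32 (mod 41)
32^2 = (32^1)^2 ≡ 32^2 = 1024 ≡ 40 (mod 41)
32^4 = (32^2)^2 ≡ 40^2 = 1600 ≡ 1 (mod 41)
32^6 = 32^4 · 32^2 ≡ 1 · 40 ≡ 40 (mod 41).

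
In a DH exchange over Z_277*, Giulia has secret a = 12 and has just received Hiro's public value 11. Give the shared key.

264

Shared key K = 11^12 mod 277.
11^1 ≡ 11 (mod 277)
11^2 = (11^1)^2 ≡ 11^2 = 121 ≡ 121 (mod 277)
11^4 = (11^2)^2 ≡ 121^2 = 14641 ≡ 237 (mod 277)
11^8 = (11^4)^2 ≡ 237^2 = 56169 ≡ 215 (mod 277)
11^12 = 11^8 · 11^4 ≡ 215 · 237 ≡ 264 (mod 277).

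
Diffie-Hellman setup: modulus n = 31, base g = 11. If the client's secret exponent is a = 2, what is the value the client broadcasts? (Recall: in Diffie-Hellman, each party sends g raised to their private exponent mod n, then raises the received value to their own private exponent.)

28

Public value = 11^2 (mod 31).
11^1 ≡ 11 (mod 31)
11^2 = (11^1)^2 ≡ 11^2 = 121 ≡ 28 (mod 31)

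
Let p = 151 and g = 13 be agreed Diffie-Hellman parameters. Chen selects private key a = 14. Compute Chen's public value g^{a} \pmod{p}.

Public value = 13^{14} \pmod{151}.
13^1 ≡ 13 (mod 151)
13^2 = (13^1)^2 ≡ 13^2 = 169 ≡ 18 (mod 151)
13^4 = (13^2)^2 ≡ 18^2 = 324 ≡ 22 (mod 151)
13^8 = (13^4)^2 ≡ 22^2 = 484 ≡ 31 (mod 151)
13^14 = 13^8 · 13^4 · 13^2 ≡ 31 · 22 · 18 ≡ 45 (mod 151).

45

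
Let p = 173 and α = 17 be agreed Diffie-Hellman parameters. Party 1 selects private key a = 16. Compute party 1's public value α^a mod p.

140

Public value = 17^16 mod 173.
17^1 ≡ 17 (mod 173)
17^2 = (17^1)^2 ≡ 17^2 = 289 ≡ 116 (mod 173)
17^4 = (17^2)^2 ≡ 116^2 = 13456 ≡ 135 (mod 173)
17^8 = (17^4)^2 ≡ 135^2 = 18225 ≡ 60 (mod 173)
17^16 = (17^8)^2 ≡ 60^2 = 3600 ≡ 140 (mod 173)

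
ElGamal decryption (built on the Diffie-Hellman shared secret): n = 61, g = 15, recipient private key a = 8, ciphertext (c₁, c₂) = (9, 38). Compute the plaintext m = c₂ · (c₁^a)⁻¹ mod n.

28

Shared mask s = c₁^a mod n = 9^8 mod 61.
9^1 ≡ 9 (mod 61)
9^2 = (9^1)^2 ≡ 9^2 = 81 ≡ 20 (mod 61)
9^4 = (9^2)^2 ≡ 20^2 = 400 ≡ 34 (mod 61)
9^8 = (9^4)^2 ≡ 34^2 = 1156 ≡ 58 (mod 61)
So s = 58; s⁻¹ ≡ 20 (mod 61).
m = c₂ · s⁻¹ mod 61 = 38 · 20 mod 61 = 28.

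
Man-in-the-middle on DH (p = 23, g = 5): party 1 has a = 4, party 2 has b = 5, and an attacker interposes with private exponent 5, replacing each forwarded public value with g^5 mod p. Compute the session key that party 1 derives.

12

Party 1 receives an attacker's public value M = 5^5 mod 23 instead of the honest one.
5^1 ≡ 5 (mod 23)
5^2 = (5^1)^2 ≡ 5^2 = 25 ≡ 2 (mod 23)
5^4 = (5^2)^2 ≡ 2^2 = 4 ≡ 4 (mod 23)
5^5 = 5^4 · 5^1 ≡ 4 · 5 ≡ 20 (mod 23).
So M = 20. Party 1 computes K = M^4 mod 23.
20^1 ≡ 20 (mod 23)
20^2 = (20^1)^2 ≡ 20^2 = 400 ≡ 9 (mod 23)
20^4 = (20^2)^2 ≡ 9^2 = 81 ≡ 12 (mod 23)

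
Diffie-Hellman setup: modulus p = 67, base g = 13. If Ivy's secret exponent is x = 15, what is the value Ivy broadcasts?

52

Public value = 13^15 (mod 67).
13^1 ≡ 13 (mod 67)
13^2 = (13^1)^2 ≡ 13^2 = 169 ≡ 35 (mod 67)
13^4 = (13^2)^2 ≡ 35^2 = 1225 ≡ 19 (mod 67)
13^8 = (13^4)^2 ≡ 19^2 = 361 ≡ 26 (mod 67)
13^15 = 13^8 · 13^4 · 13^2 · 13^1 ≡ 26 · 19 · 35 · 13 ≡ 52 (mod 67).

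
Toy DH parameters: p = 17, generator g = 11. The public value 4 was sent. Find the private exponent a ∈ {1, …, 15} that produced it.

4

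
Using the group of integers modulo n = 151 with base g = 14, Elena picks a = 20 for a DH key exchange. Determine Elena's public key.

Public value = 14^{20} \pmod{151}.
14^1 ≡ 14 (mod 151)
14^2 = (14^1)^2 ≡ 14^2 = 196 ≡ 45 (mod 151)
14^4 = (14^2)^2 ≡ 45^2 = 2025 ≡ 62 (mod 151)
14^8 = (14^4)^2 ≡ 62^2 = 3844 ≡ 69 (mod 151)
14^16 = (14^8)^2 ≡ 69^2 = 4761 ≡ 80 (mod 151)
14^20 = 14^16 · 14^4 ≡ 80 · 62 ≡ 128 (mod 151).

128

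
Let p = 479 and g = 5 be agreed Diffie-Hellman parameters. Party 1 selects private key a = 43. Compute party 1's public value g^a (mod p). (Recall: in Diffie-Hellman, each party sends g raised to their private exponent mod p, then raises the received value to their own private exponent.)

Public value = 5^43 (mod 479).
5^1 ≡ 5 (mod 479)
5^2 = (5^1)^2 ≡ 5^2 = 25 ≡ 25 (mod 479)
5^4 = (5^2)^2 ≡ 25^2 = 625 ≡ 146 (mod 479)
5^8 = (5^4)^2 ≡ 146^2 = 21316 ≡ 240 (mod 479)
5^16 = (5^8)^2 ≡ 240^2 = 57600 ≡ 120 (mod 479)
5^32 = (5^16)^2 ≡ 120^2 = 14400 ≡ 30 (mod 479)
5^43 = 5^32 · 5^8 · 5^2 · 5^1 ≡ 30 · 240 · 25 · 5 ≡ 438 (mod 479).

438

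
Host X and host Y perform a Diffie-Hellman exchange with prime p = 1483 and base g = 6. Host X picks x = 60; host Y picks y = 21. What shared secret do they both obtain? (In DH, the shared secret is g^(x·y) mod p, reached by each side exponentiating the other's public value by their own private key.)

113

Host Y sends B = g^y mod p = 6^21 mod 1483.
6^1 ≡ 6 (mod 1483)
6^2 = (6^1)^2 ≡ 6^2 = 36 ≡ 36 (mod 1483)
6^4 = (6^2)^2 ≡ 36^2 = 1296 ≡ 1296 (mod 1483)
6^8 = (6^4)^2 ≡ 1296^2 = 1679616 ≡ 860 (mod 1483)
6^16 = (6^8)^2 ≡ 860^2 = 739600 ≡ 1066 (mod 1483)
6^21 = 6^16 · 6^4 · 6^1 ≡ 1066 · 1296 · 6 ≡ 729 (mod 1483).
So B = 729. Host X then computes K = B^x mod p = 729^60 mod 1483.
729^1 ≡ 729 (mod 1483)
729^2 = (729^1)^2 ≡ 729^2 = 531441 ≡ 527 (mod 1483)
729^4 = (729^2)^2 ≡ 527^2 = 277729 ≡ 408 (mod 1483)
729^8 = (729^4)^2 ≡ 408^2 = 166464 ≡ 368 (mod 1483)
729^16 = (729^8)^2 ≡ 368^2 = 135424 ≡ 471 (mod 1483)
729^32 = (729^16)^2 ≡ 471^2 = 221841 ≡ 874 (mod 1483)
729^60 = 729^32 · 729^16 · 729^8 · 729^4 ≡ 874 · 471 · 368 · 408 ≡ 113 (mod 1483).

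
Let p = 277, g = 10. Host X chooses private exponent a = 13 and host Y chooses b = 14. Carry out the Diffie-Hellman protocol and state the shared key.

Host Y sends B = g^b mod p = 10^14 mod 277.
10^1 ≡ 10 (mod 277)
10^2 = (10^1)^2 ≡ 10^2 = 100 ≡ 100 (mod 277)
10^4 = (10^2)^2 ≡ 100^2 = 10000 ≡ 28 (mod 277)
10^8 = (10^4)^2 ≡ 28^2 = 784 ≡ 230 (mod 277)
10^14 = 10^8 · 10^4 · 10^2 ≡ 230 · 28 · 100 ≡ 252 (mod 277).
So B = 252. Host X then computes K = B^a mod p = 252^13 mod 277.
252^1 ≡ 252 (mod 277)
252^2 = (252^1)^2 ≡ 252^2 = 63504 ≡ 71 (mod 277)
252^4 = (252^2)^2 ≡ 71^2 = 5041 ≡ 55 (mod 277)
252^8 = (252^4)^2 ≡ 55^2 = 3025 ≡ 255 (mod 277)
252^13 = 252^8 · 252^4 · 252^1 ≡ 255 · 55 · 252 ≡ 57 (mod 277).

57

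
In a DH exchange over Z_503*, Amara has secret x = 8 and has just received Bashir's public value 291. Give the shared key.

Shared key K = 291^8 mod 503.
291^1 ≡ 291 (mod 503)
291^2 = (291^1)^2 ≡ 291^2 = 84681 ≡ 177 (mod 503)
291^4 = (291^2)^2 ≡ 177^2 = 31329 ≡ 143 (mod 503)
291^8 = (291^4)^2 ≡ 143^2 = 20449 ≡ 329 (mod 503)

329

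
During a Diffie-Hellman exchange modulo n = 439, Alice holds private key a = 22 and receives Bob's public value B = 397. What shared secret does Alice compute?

81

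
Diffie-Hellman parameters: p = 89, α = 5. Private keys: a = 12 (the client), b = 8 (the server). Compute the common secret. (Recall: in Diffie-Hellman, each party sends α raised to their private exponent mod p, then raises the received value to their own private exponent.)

The client sends A = α^a mod p = 5^12 mod 89.
5^1 ≡ 5 (mod 89)
5^2 = (5^1)^2 ≡ 5^2 = 25 ≡ 25 (mod 89)
5^4 = (5^2)^2 ≡ 25^2 = 625 ≡ 2 (mod 89)
5^8 = (5^4)^2 ≡ 2^2 = 4 ≡ 4 (mod 89)
5^12 = 5^8 · 5^4 ≡ 4 · 2 ≡ 8 (mod 89).
So A = 8. The server then computes K = A^b mod p = 8^8 mod 89.
8^1 ≡ 8 (mod 89)
8^2 = (8^1)^2 ≡ 8^2 = 64 ≡ 64 (mod 89)
8^4 = (8^2)^2 ≡ 64^2 = 4096 ≡ 2 (mod 89)
8^8 = (8^4)^2 ≡ 2^2 = 4 ≡ 4 (mod 89)

4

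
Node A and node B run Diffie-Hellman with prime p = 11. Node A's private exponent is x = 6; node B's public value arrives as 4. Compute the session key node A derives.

Shared key K = 4^6 mod 11.
4^1 ≡ 4 (mod 11)
4^2 = (4^1)^2 ≡ 4^2 = 16 ≡ 5 (mod 11)
4^4 = (4^2)^2 ≡ 5^2 = 25 ≡ 3 (mod 11)
4^6 = 4^4 · 4^2 ≡ 3 · 5 ≡ 4 (mod 11).

4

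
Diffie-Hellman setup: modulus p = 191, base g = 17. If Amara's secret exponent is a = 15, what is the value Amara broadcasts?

153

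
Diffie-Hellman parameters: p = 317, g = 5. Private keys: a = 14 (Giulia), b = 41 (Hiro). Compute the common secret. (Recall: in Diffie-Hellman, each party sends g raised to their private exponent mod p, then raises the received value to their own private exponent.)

138

Hiro sends B = g^b mod p = 5^41 mod 317.
5^1 ≡ 5 (mod 317)
5^2 = (5^1)^2 ≡ 5^2 = 25 ≡ 25 (mod 317)
5^4 = (5^2)^2 ≡ 25^2 = 625 ≡ 308 (mod 317)
5^8 = (5^4)^2 ≡ 308^2 = 94864 ≡ 81 (mod 317)
5^16 = (5^8)^2 ≡ 81^2 = 6561 ≡ 221 (mod 317)
5^32 = (5^16)^2 ≡ 221^2 = 48841 ≡ 23 (mod 317)
5^41 = 5^32 · 5^8 · 5^1 ≡ 23 · 81 · 5 ≡ 122 (mod 317).
So B = 122. Giulia then computes K = B^a mod p = 122^14 mod 317.
122^1 ≡ 122 (mod 317)
122^2 = (122^1)^2 ≡ 122^2 = 14884 ≡ 302 (mod 317)
122^4 = (122^2)^2 ≡ 302^2 = 91204 ≡ 225 (mod 317)
122^8 = (122^4)^2 ≡ 225^2 = 50625 ≡ 222 (mod 317)
122^14 = 122^8 · 122^4 · 122^2 ≡ 222 · 225 · 302 ≡ 138 (mod 317).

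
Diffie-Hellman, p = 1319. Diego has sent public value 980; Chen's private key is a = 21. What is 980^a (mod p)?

504

Shared key K = 980^21 mod 1319.
980^1 ≡ 980 (mod 1319)
980^2 = (980^1)^2 ≡ 980^2 = 960400 ≡ 168 (mod 1319)
980^4 = (980^2)^2 ≡ 168^2 = 28224 ≡ 525 (mod 1319)
980^8 = (980^4)^2 ≡ 525^2 = 275625 ≡ 1273 (mod 1319)
980^16 = (980^8)^2 ≡ 1273^2 = 1620529 ≡ 797 (mod 1319)
980^21 = 980^16 · 980^4 · 980^1 ≡ 797 · 525 · 980 ≡ 504 (mod 1319).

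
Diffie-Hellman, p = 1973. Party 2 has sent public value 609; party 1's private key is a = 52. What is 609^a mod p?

Shared key K = 609^52 mod 1973.
609^1 ≡ 609 (mod 1973)
609^2 = (609^1)^2 ≡ 609^2 = 370881 ≡ 1930 (mod 1973)
609^4 = (609^2)^2 ≡ 1930^2 = 3724900 ≡ 1849 (mod 1973)
609^8 = (609^4)^2 ≡ 1849^2 = 3418801 ≡ 1565 (mod 1973)
609^16 = (609^8)^2 ≡ 1565^2 = 2449225 ≡ 732 (mod 1973)
609^32 = (609^16)^2 ≡ 732^2 = 535824 ≡ 1141 (mod 1973)
609^52 = 609^32 · 609^16 · 609^4 ≡ 1141 · 732 · 1849 ≡ 428 (mod 1973).

428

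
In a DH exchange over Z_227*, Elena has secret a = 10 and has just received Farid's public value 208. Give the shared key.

62

Shared key K = 208^10 mod 227.
208^1 ≡ 208 (mod 227)
208^2 = (208^1)^2 ≡ 208^2 = 43264 ≡ 134 (mod 227)
208^4 = (208^2)^2 ≡ 134^2 = 17956 ≡ 23 (mod 227)
208^8 = (208^4)^2 ≡ 23^2 = 529 ≡ 75 (mod 227)
208^10 = 208^8 · 208^2 ≡ 75 · 134 ≡ 62 (mod 227).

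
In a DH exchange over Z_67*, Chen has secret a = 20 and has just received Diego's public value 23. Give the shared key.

33

Shared key K = 23^20 mod 67.
23^1 ≡ 23 (mod 67)
23^2 = (23^1)^2 ≡ 23^2 = 529 ≡ 60 (mod 67)
23^4 = (23^2)^2 ≡ 60^2 = 3600 ≡ 49 (mod 67)
23^8 = (23^4)^2 ≡ 49^2 = 2401 ≡ 56 (mod 67)
23^16 = (23^8)^2 ≡ 56^2 = 3136 ≡ 54 (mod 67)
23^20 = 23^16 · 23^4 ≡ 54 · 49 ≡ 33 (mod 67).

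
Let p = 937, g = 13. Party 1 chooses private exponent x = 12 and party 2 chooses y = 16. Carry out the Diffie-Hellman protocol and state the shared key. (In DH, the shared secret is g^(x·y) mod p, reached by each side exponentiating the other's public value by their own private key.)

Party 2 sends B = g^y mod p = 13^16 mod 937.
13^1 ≡ 13 (mod 937)
13^2 = (13^1)^2 ≡ 13^2 = 169 ≡ 169 (mod 937)
13^4 = (13^2)^2 ≡ 169^2 = 28561 ≡ 451 (mod 937)
13^8 = (13^4)^2 ≡ 451^2 = 203401 ≡ 72 (mod 937)
13^16 = (13^8)^2 ≡ 72^2 = 5184 ≡ 499 (mod 937)
So B = 499. Party 1 then computes K = B^x mod p = 499^12 mod 937.
499^1 ≡ 499 (mod 937)
499^2 = (499^1)^2 ≡ 499^2 = 249001 ≡ 696 (mod 937)
499^4 = (499^2)^2 ≡ 696^2 = 484416 ≡ 924 (mod 937)
499^8 = (499^4)^2 ≡ 924^2 = 853776 ≡ 169 (mod 937)
499^12 = 499^8 · 499^4 ≡ 169 · 924 ≡ 614 (mod 937).

614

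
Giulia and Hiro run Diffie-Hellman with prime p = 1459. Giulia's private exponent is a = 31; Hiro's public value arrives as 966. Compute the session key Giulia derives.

Shared key K = 966^31 mod 1459.
966^1 ≡ 966 (mod 1459)
966^2 = (966^1)^2 ≡ 966^2 = 933156 ≡ 855 (mod 1459)
966^4 = (966^2)^2 ≡ 855^2 = 731025 ≡ 66 (mod 1459)
966^8 = (966^4)^2 ≡ 66^2 = 4356 ≡ 1438 (mod 1459)
966^16 = (966^8)^2 ≡ 1438^2 = 2067844 ≡ 441 (mod 1459)
966^31 = 966^16 · 966^8 · 966^4 · 966^2 · 966^1 ≡ 441 · 1438 · 66 · 855 · 966 ≡ 1248 (mod 1459).

1248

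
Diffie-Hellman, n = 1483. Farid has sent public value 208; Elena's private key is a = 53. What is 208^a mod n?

Shared key K = 208^53 mod 1483.
208^1 ≡ 208 (mod 1483)
208^2 = (208^1)^2 ≡ 208^2 = 43264 ≡ 257 (mod 1483)
208^4 = (208^2)^2 ≡ 257^2 = 66049 ≡ 797 (mod 1483)
208^8 = (208^4)^2 ≡ 797^2 = 635209 ≡ 485 (mod 1483)
208^16 = (208^8)^2 ≡ 485^2 = 235225 ≡ 911 (mod 1483)
208^32 = (208^16)^2 ≡ 911^2 = 829921 ≡ 924 (mod 1483)
208^53 = 208^32 · 208^16 · 208^4 · 208^1 ≡ 924 · 911 · 797 · 208 ≡ 225 (mod 1483).

225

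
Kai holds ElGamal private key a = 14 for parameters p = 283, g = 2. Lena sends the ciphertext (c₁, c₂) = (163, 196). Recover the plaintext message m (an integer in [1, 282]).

Shared mask s = c₁^a mod p = 163^14 mod 283.
163^1 ≡ 163 (mod 283)
163^2 = (163^1)^2 ≡ 163^2 = 26569 ≡ 250 (mod 283)
163^4 = (163^2)^2 ≡ 250^2 = 62500 ≡ 240 (mod 283)
163^8 = (163^4)^2 ≡ 240^2 = 57600 ≡ 151 (mod 283)
163^14 = 163^8 · 163^4 · 163^2 ≡ 151 · 240 · 250 ≡ 38 (mod 283).
So s = 38; s⁻¹ ≡ 216 (mod 283).
m = c₂ · s⁻¹ mod 283 = 196 · 216 mod 283 = 169.

169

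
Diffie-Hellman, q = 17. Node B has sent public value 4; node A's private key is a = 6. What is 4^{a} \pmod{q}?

16

Shared key K = 4^6 mod 17.
4^1 ≡ 4 (mod 17)
4^2 = (4^1)^2 ≡ 4^2 = 16 ≡ 16 (mod 17)
4^4 = (4^2)^2 ≡ 16^2 = 256 ≡ 1 (mod 17)
4^6 = 4^4 · 4^2 ≡ 1 · 16 ≡ 16 (mod 17).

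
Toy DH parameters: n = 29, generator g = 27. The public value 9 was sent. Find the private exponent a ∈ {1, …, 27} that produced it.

Try successive powers of 27 modulo 29:
27^1 ≡ 27
27^2 ≡ 4
27^3 ≡ 21
27^4 ≡ 16
27^5 ≡ 26
27^6 ≡ 6
27^7 ≡ 17
27^8 ≡ 24
27^9 ≡ 10
27^10 ≡ 9
Found: a = 10.

10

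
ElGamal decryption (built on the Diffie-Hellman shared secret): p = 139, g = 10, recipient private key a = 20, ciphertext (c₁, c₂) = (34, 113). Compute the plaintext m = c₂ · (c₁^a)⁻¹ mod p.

Shared mask s = c₁^a mod p = 34^20 mod 139.
34^1 ≡ 34 (mod 139)
34^2 = (34^1)^2 ≡ 34^2 = 1156 ≡ 44 (mod 139)
34^4 = (34^2)^2 ≡ 44^2 = 1936 ≡ 129 (mod 139)
34^8 = (34^4)^2 ≡ 129^2 = 16641 ≡ 100 (mod 139)
34^16 = (34^8)^2 ≡ 100^2 = 10000 ≡ 131 (mod 139)
34^20 = 34^16 · 34^4 ≡ 131 · 129 ≡ 80 (mod 139).
So s = 80; s⁻¹ ≡ 106 (mod 139).
m = c₂ · s⁻¹ mod 139 = 113 · 106 mod 139 = 24.

24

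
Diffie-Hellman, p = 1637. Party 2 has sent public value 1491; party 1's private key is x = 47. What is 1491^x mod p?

Shared key K = 1491^47 mod 1637.
1491^1 ≡ 1491 (mod 1637)
1491^2 = (1491^1)^2 ≡ 1491^2 = 2223081 ≡ 35 (mod 1637)
1491^4 = (1491^2)^2 ≡ 35^2 = 1225 ≡ 1225 (mod 1637)
1491^8 = (1491^4)^2 ≡ 1225^2 = 1500625 ≡ 1133 (mod 1637)
1491^16 = (1491^8)^2 ≡ 1133^2 = 1283689 ≡ 281 (mod 1637)
1491^32 = (1491^16)^2 ≡ 281^2 = 78961 ≡ 385 (mod 1637)
1491^47 = 1491^32 · 1491^8 · 1491^4 · 1491^2 · 1491^1 ≡ 385 · 1133 · 1225 · 35 · 1491 ≡ 526 (mod 1637).

526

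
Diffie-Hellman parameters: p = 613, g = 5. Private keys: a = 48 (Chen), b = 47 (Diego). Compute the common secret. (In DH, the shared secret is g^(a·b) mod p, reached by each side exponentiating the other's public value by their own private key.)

Chen sends A = g^a mod p = 5^48 mod 613.
5^1 ≡ 5 (mod 613)
5^2 = (5^1)^2 ≡ 5^2 = 25 ≡ 25 (mod 613)
5^4 = (5^2)^2 ≡ 25^2 = 625 ≡ 12 (mod 613)
5^8 = (5^4)^2 ≡ 12^2 = 144 ≡ 144 (mod 613)
5^16 = (5^8)^2 ≡ 144^2 = 20736 ≡ 507 (mod 613)
5^32 = (5^16)^2 ≡ 507^2 = 257049 ≡ 202 (mod 613)
5^48 = 5^32 · 5^16 ≡ 202 · 507 ≡ 43 (mod 613).
So A = 43. Diego then computes K = A^b mod p = 43^47 mod 613.
43^1 ≡ 43 (mod 613)
43^2 = (43^1)^2 ≡ 43^2 = 1849 ≡ 10 (mod 613)
43^4 = (43^2)^2 ≡ 10^2 = 100 ≡ 100 (mod 613)
43^8 = (43^4)^2 ≡ 100^2 = 10000 ≡ 192 (mod 613)
43^16 = (43^8)^2 ≡ 192^2 = 36864 ≡ 84 (mod 613)
43^32 = (43^16)^2 ≡ 84^2 = 7056 ≡ 313 (mod 613)
43^47 = 43^32 · 43^8 · 43^4 · 43^2 · 43^1 ≡ 313 · 192 · 100 · 10 · 43 ≡ 141 (mod 613).

141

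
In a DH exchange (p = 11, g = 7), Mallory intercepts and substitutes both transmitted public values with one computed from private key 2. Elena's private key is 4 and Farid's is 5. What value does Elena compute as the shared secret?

9

Elena receives Mallory's public value M = 7^2 mod 11 instead of the honest one.
7^1 ≡ 7 (mod 11)
7^2 = (7^1)^2 ≡ 7^2 = 49 ≡ 5 (mod 11)
So M = 5. Elena computes K = M^4 mod 11.
5^1 ≡ 5 (mod 11)
5^2 = (5^1)^2 ≡ 5^2 = 25 ≡ 3 (mod 11)
5^4 = (5^2)^2 ≡ 3^2 = 9 ≡ 9 (mod 11)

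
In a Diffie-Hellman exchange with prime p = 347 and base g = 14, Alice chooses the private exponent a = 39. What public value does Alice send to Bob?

Public value = 14^39 (mod 347).
14^1 ≡ 14 (mod 347)
14^2 = (14^1)^2 ≡ 14^2 = 196 ≡ 196 (mod 347)
14^4 = (14^2)^2 ≡ 196^2 = 38416 ≡ 246 (mod 347)
14^8 = (14^4)^2 ≡ 246^2 = 60516 ≡ 138 (mod 347)
14^16 = (14^8)^2 ≡ 138^2 = 19044 ≡ 306 (mod 347)
14^32 = (14^16)^2 ≡ 306^2 = 93636 ≡ 293 (mod 347)
14^39 = 14^32 · 14^4 · 14^2 · 14^1 ≡ 293 · 246 · 196 · 14 ≡ 13 (mod 347).

13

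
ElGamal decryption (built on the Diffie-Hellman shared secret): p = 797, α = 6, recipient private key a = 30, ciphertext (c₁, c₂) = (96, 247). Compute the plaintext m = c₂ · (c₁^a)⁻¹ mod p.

251

Shared mask s = c₁^a mod p = 96^30 mod 797.
96^1 ≡ 96 (mod 797)
96^2 = (96^1)^2 ≡ 96^2 = 9216 ≡ 449 (mod 797)
96^4 = (96^2)^2 ≡ 449^2 = 201601 ≡ 757 (mod 797)
96^8 = (96^4)^2 ≡ 757^2 = 573049 ≡ 6 (mod 797)
96^16 = (96^8)^2 ≡ 6^2 = 36 ≡ 36 (mod 797)
96^30 = 96^16 · 96^8 · 96^4 · 96^2 ≡ 36 · 6 · 757 · 449 ≡ 436 (mod 797).
So s = 436; s⁻¹ ≡ 627 (mod 797).
m = c₂ · s⁻¹ mod 797 = 247 · 627 mod 797 = 251.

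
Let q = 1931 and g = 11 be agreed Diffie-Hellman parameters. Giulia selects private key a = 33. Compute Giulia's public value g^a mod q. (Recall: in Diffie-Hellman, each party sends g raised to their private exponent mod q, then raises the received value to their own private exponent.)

312

Public value = 11^33 mod 1931.
11^1 ≡ 11 (mod 1931)
11^2 = (11^1)^2 ≡ 11^2 = 121 ≡ 121 (mod 1931)
11^4 = (11^2)^2 ≡ 121^2 = 14641 ≡ 1124 (mod 1931)
11^8 = (11^4)^2 ≡ 1124^2 = 1263376 ≡ 502 (mod 1931)
11^16 = (11^8)^2 ≡ 502^2 = 252004 ≡ 974 (mod 1931)
11^32 = (11^16)^2 ≡ 974^2 = 948676 ≡ 555 (mod 1931)
11^33 = 11^32 · 11^1 ≡ 555 · 11 ≡ 312 (mod 1931).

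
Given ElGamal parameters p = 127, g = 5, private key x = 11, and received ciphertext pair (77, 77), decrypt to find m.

Shared mask s = c₁^x mod p = 77^11 mod 127.
77^1 ≡ 77 (mod 127)
77^2 = (77^1)^2 ≡ 77^2 = 5929 ≡ 87 (mod 127)
77^4 = (77^2)^2 ≡ 87^2 = 7569 ≡ 76 (mod 127)
77^8 = (77^4)^2 ≡ 76^2 = 5776 ≡ 61 (mod 127)
77^11 = 77^8 · 77^2 · 77^1 ≡ 61 · 87 · 77 ≡ 80 (mod 127).
So s = 80; s⁻¹ ≡ 27 (mod 127).
m = c₂ · s⁻¹ mod 127 = 77 · 27 mod 127 = 47.

47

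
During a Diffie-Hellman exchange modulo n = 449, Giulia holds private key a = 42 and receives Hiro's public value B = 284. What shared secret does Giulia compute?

Shared key K = 284^42 mod 449.
284^1 ≡ 284 (mod 449)
284^2 = (284^1)^2 ≡ 284^2 = 80656 ≡ 285 (mod 449)
284^4 = (284^2)^2 ≡ 285^2 = 81225 ≡ 405 (mod 449)
284^8 = (284^4)^2 ≡ 405^2 = 164025 ≡ 140 (mod 449)
284^16 = (284^8)^2 ≡ 140^2 = 19600 ≡ 293 (mod 449)
284^32 = (284^16)^2 ≡ 293^2 = 85849 ≡ 90 (mod 449)
284^42 = 284^32 · 284^8 · 284^2 ≡ 90 · 140 · 285 ≡ 347 (mod 449).

347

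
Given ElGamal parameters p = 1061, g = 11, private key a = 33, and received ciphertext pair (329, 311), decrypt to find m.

1042

Shared mask s = c₁^a mod p = 329^33 mod 1061.
329^1 ≡ 329 (mod 1061)
329^2 = (329^1)^2 ≡ 329^2 = 108241 ≡ 19 (mod 1061)
329^4 = (329^2)^2 ≡ 19^2 = 361 ≡ 361 (mod 1061)
329^8 = (329^4)^2 ≡ 361^2 = 130321 ≡ 879 (mod 1061)
329^16 = (329^8)^2 ≡ 879^2 = 772641 ≡ 233 (mod 1061)
329^32 = (329^16)^2 ≡ 233^2 = 54289 ≡ 178 (mod 1061)
329^33 = 329^32 · 329^1 ≡ 178 · 329 ≡ 207 (mod 1061).
So s = 207; s⁻¹ ≡ 1020 (mod 1061).
m = c₂ · s⁻¹ mod 1061 = 311 · 1020 mod 1061 = 1042.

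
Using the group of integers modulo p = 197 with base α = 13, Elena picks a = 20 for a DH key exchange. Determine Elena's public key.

158

Public value = 13^{20} \pmod{197}.
13^1 ≡ 13 (mod 197)
13^2 = (13^1)^2 ≡ 13^2 = 169 ≡ 169 (mod 197)
13^4 = (13^2)^2 ≡ 169^2 = 28561 ≡ 193 (mod 197)
13^8 = (13^4)^2 ≡ 193^2 = 37249 ≡ 16 (mod 197)
13^16 = (13^8)^2 ≡ 16^2 = 256 ≡ 59 (mod 197)
13^20 = 13^16 · 13^4 ≡ 59 · 193 ≡ 158 (mod 197).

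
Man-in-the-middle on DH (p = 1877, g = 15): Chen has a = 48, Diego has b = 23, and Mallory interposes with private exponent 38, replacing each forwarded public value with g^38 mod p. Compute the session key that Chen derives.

993

Chen receives Mallory's public value M = 15^38 mod 1877 instead of the honest one.
15^1 ≡ 15 (mod 1877)
15^2 = (15^1)^2 ≡ 15^2 = 225 ≡ 225 (mod 1877)
15^4 = (15^2)^2 ≡ 225^2 = 50625 ≡ 1823 (mod 1877)
15^8 = (15^4)^2 ≡ 1823^2 = 3323329 ≡ 1039 (mod 1877)
15^16 = (15^8)^2 ≡ 1039^2 = 1079521 ≡ 246 (mod 1877)
15^32 = (15^16)^2 ≡ 246^2 = 60516 ≡ 452 (mod 1877)
15^38 = 15^32 · 15^4 · 15^2 ≡ 452 · 1823 · 225 ≡ 302 (mod 1877).
So M = 302. Chen computes K = M^48 mod 1877.
302^1 ≡ 302 (mod 1877)
302^2 = (302^1)^2 ≡ 302^2 = 91204 ≡ 1108 (mod 1877)
302^4 = (302^2)^2 ≡ 1108^2 = 1227664 ≡ 106 (mod 1877)
302^8 = (302^4)^2 ≡ 106^2 = 11236 ≡ 1851 (mod 1877)
302^16 = (302^8)^2 ≡ 1851^2 = 3426201 ≡ 676 (mod 1877)
302^32 = (302^16)^2 ≡ 676^2 = 456976 ≡ 865 (mod 1877)
302^48 = 302^32 · 302^16 ≡ 865 · 676 ≡ 993 (mod 1877).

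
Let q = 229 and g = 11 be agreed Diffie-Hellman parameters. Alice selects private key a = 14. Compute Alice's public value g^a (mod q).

Public value = 11^14 (mod 229).
11^1 ≡ 11 (mod 229)
11^2 = (11^1)^2 ≡ 11^2 = 121 ≡ 121 (mod 229)
11^4 = (11^2)^2 ≡ 121^2 = 14641 ≡ 214 (mod 229)
11^8 = (11^4)^2 ≡ 214^2 = 45796 ≡ 225 (mod 229)
11^14 = 11^8 · 11^4 · 11^2 ≡ 225 · 214 · 121 ≡ 161 (mod 229).

161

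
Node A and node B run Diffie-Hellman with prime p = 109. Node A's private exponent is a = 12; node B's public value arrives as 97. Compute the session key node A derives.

Shared key K = 97^12 mod 109.
97^1 ≡ 97 (mod 109)
97^2 = (97^1)^2 ≡ 97^2 = 9409 ≡ 35 (mod 109)
97^4 = (97^2)^2 ≡ 35^2 = 1225 ≡ 26 (mod 109)
97^8 = (97^4)^2 ≡ 26^2 = 676 ≡ 22 (mod 109)
97^12 = 97^8 · 97^4 ≡ 22 · 26 ≡ 27 (mod 109).

27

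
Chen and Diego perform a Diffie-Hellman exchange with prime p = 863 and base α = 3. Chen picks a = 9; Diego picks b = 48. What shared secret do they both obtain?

3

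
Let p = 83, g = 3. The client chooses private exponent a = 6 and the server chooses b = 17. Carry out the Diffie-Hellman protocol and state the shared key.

The server sends B = g^b mod p = 3^17 mod 83.
3^1 ≡ 3 (mod 83)
3^2 = (3^1)^2 ≡ 3^2 = 9 ≡ 9 (mod 83)
3^4 = (3^2)^2 ≡ 9^2 = 81 ≡ 81 (mod 83)
3^8 = (3^4)^2 ≡ 81^2 = 6561 ≡ 4 (mod 83)
3^16 = (3^8)^2 ≡ 4^2 = 16 ≡ 16 (mod 83)
3^17 = 3^16 · 3^1 ≡ 16 · 3 ≡ 48 (mod 83).
So B = 48. The client then computes K = B^a mod p = 48^6 mod 83.
48^1 ≡ 48 (mod 83)
48^2 = (48^1)^2 ≡ 48^2 = 2304 ≡ 63 (mod 83)
48^4 = (48^2)^2 ≡ 63^2 = 3969 ≡ 68 (mod 83)
48^6 = 48^4 · 48^2 ≡ 68 · 63 ≡ 51 (mod 83).

51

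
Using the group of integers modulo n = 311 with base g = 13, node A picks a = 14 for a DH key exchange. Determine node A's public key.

Public value = 13^14 mod 311.
13^1 ≡ 13 (mod 311)
13^2 = (13^1)^2 ≡ 13^2 = 169 ≡ 169 (mod 311)
13^4 = (13^2)^2 ≡ 169^2 = 28561 ≡ 260 (mod 311)
13^8 = (13^4)^2 ≡ 260^2 = 67600 ≡ 113 (mod 311)
13^14 = 13^8 · 13^4 · 13^2 ≡ 113 · 260 · 169 ≡ 105 (mod 311).

105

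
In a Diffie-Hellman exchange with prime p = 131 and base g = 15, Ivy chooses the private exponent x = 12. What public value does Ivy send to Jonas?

Public value = 15^12 (mod 131).
15^1 ≡ 15 (mod 131)
15^2 = (15^1)^2 ≡ 15^2 = 225 ≡ 94 (mod 131)
15^4 = (15^2)^2 ≡ 94^2 = 8836 ≡ 59 (mod 131)
15^8 = (15^4)^2 ≡ 59^2 = 3481 ≡ 75 (mod 131)
15^12 = 15^8 · 15^4 ≡ 75 · 59 ≡ 102 (mod 131).

102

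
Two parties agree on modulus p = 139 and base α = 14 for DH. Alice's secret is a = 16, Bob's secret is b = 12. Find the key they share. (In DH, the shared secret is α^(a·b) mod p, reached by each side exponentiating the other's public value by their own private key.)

63

Alice sends A = α^a mod p = 14^16 mod 139.
14^1 ≡ 14 (mod 139)
14^2 = (14^1)^2 ≡ 14^2 = 196 ≡ 57 (mod 139)
14^4 = (14^2)^2 ≡ 57^2 = 3249 ≡ 52 (mod 139)
14^8 = (14^4)^2 ≡ 52^2 = 2704 ≡ 63 (mod 139)
14^16 = (14^8)^2 ≡ 63^2 = 3969 ≡ 77 (mod 139)
So A = 77. Bob then computes K = A^b mod p = 77^12 mod 139.
77^1 ≡ 77 (mod 139)
77^2 = (77^1)^2 ≡ 77^2 = 5929 ≡ 91 (mod 139)
77^4 = (77^2)^2 ≡ 91^2 = 8281 ≡ 80 (mod 139)
77^8 = (77^4)^2 ≡ 80^2 = 6400 ≡ 6 (mod 139)
77^12 = 77^8 · 77^4 ≡ 6 · 80 ≡ 63 (mod 139).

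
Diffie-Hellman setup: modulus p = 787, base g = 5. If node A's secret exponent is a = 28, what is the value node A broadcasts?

142

Public value = 5^28 (mod 787).
5^1 ≡ 5 (mod 787)
5^2 = (5^1)^2 ≡ 5^2 = 25 ≡ 25 (mod 787)
5^4 = (5^2)^2 ≡ 25^2 = 625 ≡ 625 (mod 787)
5^8 = (5^4)^2 ≡ 625^2 = 390625 ≡ 273 (mod 787)
5^16 = (5^8)^2 ≡ 273^2 = 74529 ≡ 551 (mod 787)
5^28 = 5^16 · 5^8 · 5^4 ≡ 551 · 273 · 625 ≡ 142 (mod 787).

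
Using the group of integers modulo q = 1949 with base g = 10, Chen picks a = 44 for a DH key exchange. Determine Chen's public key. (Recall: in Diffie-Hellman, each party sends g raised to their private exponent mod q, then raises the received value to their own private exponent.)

Public value = 10^44 (mod 1949).
10^1 ≡ 10 (mod 1949)
10^2 = (10^1)^2 ≡ 10^2 = 100 ≡ 100 (mod 1949)
10^4 = (10^2)^2 ≡ 100^2 = 10000 ≡ 255 (mod 1949)
10^8 = (10^4)^2 ≡ 255^2 = 65025 ≡ 708 (mod 1949)
10^16 = (10^8)^2 ≡ 708^2 = 501264 ≡ 371 (mod 1949)
10^32 = (10^16)^2 ≡ 371^2 = 137641 ≡ 1211 (mod 1949)
10^44 = 10^32 · 10^8 · 10^4 ≡ 1211 · 708 · 255 ≡ 967 (mod 1949).

967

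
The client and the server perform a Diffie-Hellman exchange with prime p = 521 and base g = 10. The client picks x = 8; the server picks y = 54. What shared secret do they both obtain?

The client sends A = g^x mod p = 10^8 mod 521.
10^1 ≡ 10 (mod 521)
10^2 = (10^1)^2 ≡ 10^2 = 100 ≡ 100 (mod 521)
10^4 = (10^2)^2 ≡ 100^2 = 10000 ≡ 101 (mod 521)
10^8 = (10^4)^2 ≡ 101^2 = 10201 ≡ 302 (mod 521)
So A = 302. The server then computes K = A^y mod p = 302^54 mod 521.
302^1 ≡ 302 (mod 521)
302^2 = (302^1)^2 ≡ 302^2 = 91204 ≡ 29 (mod 521)
302^4 = (302^2)^2 ≡ 29^2 = 841 ≡ 320 (mod 521)
302^8 = (302^4)^2 ≡ 320^2 = 102400 ≡ 284 (mod 521)
302^16 = (302^8)^2 ≡ 284^2 = 80656 ≡ 422 (mod 521)
302^32 = (302^16)^2 ≡ 422^2 = 178084 ≡ 423 (mod 521)
302^54 = 302^32 · 302^16 · 302^4 · 302^2 ≡ 423 · 422 · 320 · 29 ≡ 29 (mod 521).

29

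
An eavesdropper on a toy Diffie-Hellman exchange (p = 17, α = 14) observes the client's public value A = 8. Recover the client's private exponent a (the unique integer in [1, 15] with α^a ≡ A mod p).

Try successive powers of 14 modulo 17:
14^1 ≡ 14
14^2 ≡ 9
14^3 ≡ 7
14^4 ≡ 13
14^5 ≡ 12
14^6 ≡ 15
14^7 ≡ 6
14^8 ≡ 16
14^9 ≡ 3
14^10 ≡ 8
Found: a = 10.

10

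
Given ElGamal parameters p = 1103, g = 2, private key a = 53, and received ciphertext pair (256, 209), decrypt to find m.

68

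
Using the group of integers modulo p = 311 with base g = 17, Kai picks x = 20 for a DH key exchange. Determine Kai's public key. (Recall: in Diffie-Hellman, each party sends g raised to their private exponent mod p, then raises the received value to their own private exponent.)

113

Public value = 17^20 (mod 311).
17^1 ≡ 17 (mod 311)
17^2 = (17^1)^2 ≡ 17^2 = 289 ≡ 289 (mod 311)
17^4 = (17^2)^2 ≡ 289^2 = 83521 ≡ 173 (mod 311)
17^8 = (17^4)^2 ≡ 173^2 = 29929 ≡ 73 (mod 311)
17^16 = (17^8)^2 ≡ 73^2 = 5329 ≡ 42 (mod 311)
17^20 = 17^16 · 17^4 ≡ 42 · 173 ≡ 113 (mod 311).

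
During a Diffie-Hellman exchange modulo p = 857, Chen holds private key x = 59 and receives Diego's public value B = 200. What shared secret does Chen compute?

Shared key K = 200^59 mod 857.
200^1 ≡ 200 (mod 857)
200^2 = (200^1)^2 ≡ 200^2 = 40000 ≡ 578 (mod 857)
200^4 = (200^2)^2 ≡ 578^2 = 334084 ≡ 711 (mod 857)
200^8 = (200^4)^2 ≡ 711^2 = 505521 ≡ 748 (mod 857)
200^16 = (200^8)^2 ≡ 748^2 = 559504 ≡ 740 (mod 857)
200^32 = (200^16)^2 ≡ 740^2 = 547600 ≡ 834 (mod 857)
200^59 = 200^32 · 200^16 · 200^8 · 200^2 · 200^1 ≡ 834 · 740 · 748 · 578 · 200 ≡ 807 (mod 857).

807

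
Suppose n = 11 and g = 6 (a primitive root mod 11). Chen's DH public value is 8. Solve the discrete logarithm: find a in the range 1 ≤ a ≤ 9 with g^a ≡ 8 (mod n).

7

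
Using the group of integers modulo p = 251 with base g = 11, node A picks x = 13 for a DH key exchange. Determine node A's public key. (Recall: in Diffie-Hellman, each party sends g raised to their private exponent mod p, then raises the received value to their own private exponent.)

Public value = 11^13 mod 251.
11^1 ≡ 11 (mod 251)
11^2 = (11^1)^2 ≡ 11^2 = 121 ≡ 121 (mod 251)
11^4 = (11^2)^2 ≡ 121^2 = 14641 ≡ 83 (mod 251)
11^8 = (11^4)^2 ≡ 83^2 = 6889 ≡ 112 (mod 251)
11^13 = 11^8 · 11^4 · 11^1 ≡ 112 · 83 · 11 ≡ 99 (mod 251).

99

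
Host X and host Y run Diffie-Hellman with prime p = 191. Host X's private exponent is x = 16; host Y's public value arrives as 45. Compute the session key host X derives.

Shared key K = 45^16 mod 191.
45^1 ≡ 45 (mod 191)
45^2 = (45^1)^2 ≡ 45^2 = 2025 ≡ 115 (mod 191)
45^4 = (45^2)^2 ≡ 115^2 = 13225 ≡ 46 (mod 191)
45^8 = (45^4)^2 ≡ 46^2 = 2116 ≡ 15 (mod 191)
45^16 = (45^8)^2 ≡ 15^2 = 225 ≡ 34 (mod 191)

34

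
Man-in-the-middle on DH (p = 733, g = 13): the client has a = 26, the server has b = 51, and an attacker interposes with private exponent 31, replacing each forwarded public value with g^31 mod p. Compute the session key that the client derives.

The client receives an attacker's public value M = 13^31 mod 733 instead of the honest one.
13^1 ≡ 13 (mod 733)
13^2 = (13^1)^2 ≡ 13^2 = 169 ≡ 169 (mod 733)
13^4 = (13^2)^2 ≡ 169^2 = 28561 ≡ 707 (mod 733)
13^8 = (13^4)^2 ≡ 707^2 = 499849 ≡ 676 (mod 733)
13^16 = (13^8)^2 ≡ 676^2 = 456976 ≡ 317 (mod 733)
13^31 = 13^16 · 13^8 · 13^4 · 13^2 · 13^1 ≡ 317 · 676 · 707 · 169 · 13 ≡ 118 (mod 733).
So M = 118. The client computes K = M^26 mod 733.
118^1 ≡ 118 (mod 733)
118^2 = (118^1)^2 ≡ 118^2 = 13924 ≡ 730 (mod 733)
118^4 = (118^2)^2 ≡ 730^2 = 532900 ≡ 9 (mod 733)
118^8 = (118^4)^2 ≡ 9^2 = 81 ≡ 81 (mod 733)
118^16 = (118^8)^2 ≡ 81^2 = 6561 ≡ 697 (mod 733)
118^26 = 118^16 · 118^8 · 118^2 ≡ 697 · 81 · 730 ≡ 685 (mod 733).

685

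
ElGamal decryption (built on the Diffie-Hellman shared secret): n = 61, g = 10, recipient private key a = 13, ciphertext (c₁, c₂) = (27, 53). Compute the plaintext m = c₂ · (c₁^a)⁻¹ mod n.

37

Shared mask s = c₁^a mod n = 27^13 mod 61.
27^1 ≡ 27 (mod 61)
27^2 = (27^1)^2 ≡ 27^2 = 729 ≡ 58 (mod 61)
27^4 = (27^2)^2 ≡ 58^2 = 3364 ≡ 9 (mod 61)
27^8 = (27^4)^2 ≡ 9^2 = 81 ≡ 20 (mod 61)
27^13 = 27^8 · 27^4 · 27^1 ≡ 20 · 9 · 27 ≡ 41 (mod 61).
So s = 41; s⁻¹ ≡ 3 (mod 61).
m = c₂ · s⁻¹ mod 61 = 53 · 3 mod 61 = 37.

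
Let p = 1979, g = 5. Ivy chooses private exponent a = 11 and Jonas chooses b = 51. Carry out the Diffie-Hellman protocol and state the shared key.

Ivy sends A = g^a mod p = 5^11 mod 1979.
5^1 ≡ 5 (mod 1979)
5^2 = (5^1)^2 ≡ 5^2 = 25 ≡ 25 (mod 1979)
5^4 = (5^2)^2 ≡ 25^2 = 625 ≡ 625 (mod 1979)
5^8 = (5^4)^2 ≡ 625^2 = 390625 ≡ 762 (mod 1979)
5^11 = 5^8 · 5^2 · 5^1 ≡ 762 · 25 · 5 ≡ 258 (mod 1979).
So A = 258. Jonas then computes K = A^b mod p = 258^51 mod 1979.
258^1 ≡ 258 (mod 1979)
258^2 = (258^1)^2 ≡ 258^2 = 66564 ≡ 1257 (mod 1979)
258^4 = (258^2)^2 ≡ 1257^2 = 1580049 ≡ 807 (mod 1979)
258^8 = (258^4)^2 ≡ 807^2 = 651249 ≡ 158 (mod 1979)
258^16 = (258^8)^2 ≡ 158^2 = 24964 ≡ 1216 (mod 1979)
258^32 = (258^16)^2 ≡ 1216^2 = 1478656 ≡ 343 (mod 1979)
258^51 = 258^32 · 258^16 · 258^2 · 258^1 ≡ 343 · 1216 · 1257 · 258 ≡ 1510 (mod 1979).

1510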